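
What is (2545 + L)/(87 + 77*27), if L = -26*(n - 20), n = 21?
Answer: 2519/2166 ≈ 1.1630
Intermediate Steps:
L = -26 (L = -26*(21 - 20) = -26*1 = -26)
(2545 + L)/(87 + 77*27) = (2545 - 26)/(87 + 77*27) = 2519/(87 + 2079) = 2519/2166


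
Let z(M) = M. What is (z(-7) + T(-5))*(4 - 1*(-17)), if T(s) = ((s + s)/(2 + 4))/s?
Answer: -140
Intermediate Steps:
T(s) = ⅓ (T(s) = ((2*s)/6)/s = ((2*s)*(⅙))/s = (s/3)/s = ⅓)
(z(-7) + T(-5))*(4 - 1*(-17)) = (-7 + ⅓)*(4 - 1*(-17)) = -20*(4 + 17)/3 = -20/3*21 = -140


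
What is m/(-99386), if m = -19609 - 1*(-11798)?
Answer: 7811/99386 ≈ 0.078593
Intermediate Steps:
m = -7811 (m = -19609 + 11798 = -7811)
m/(-99386) = -7811/(-99386) = -7811*(-1/99386) = 7811/99386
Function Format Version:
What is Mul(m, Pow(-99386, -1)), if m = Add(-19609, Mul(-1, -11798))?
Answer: Rational(7811, 99386) ≈ 0.078593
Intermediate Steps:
m = -7811 (m = Add(-19609, 11798) = -7811)
Mul(m, Pow(-99386, -1)) = Mul(-7811, Pow(-99386, -1)) = Mul(-7811, Rational(-1, 99386)) = Rational(7811, 99386)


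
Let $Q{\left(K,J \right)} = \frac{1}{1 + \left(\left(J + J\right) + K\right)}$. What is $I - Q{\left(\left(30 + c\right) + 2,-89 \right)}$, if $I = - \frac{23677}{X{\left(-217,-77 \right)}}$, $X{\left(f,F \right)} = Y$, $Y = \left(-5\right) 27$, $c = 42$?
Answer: $\frac{2438866}{13905} \approx 175.39$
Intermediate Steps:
$Y = -135$
$X{\left(f,F \right)} = -135$
$Q{\left(K,J \right)} = \frac{1}{1 + K + 2 J}$ ($Q{\left(K,J \right)} = \frac{1}{1 + \left(2 J + K\right)} = \frac{1}{1 + \left(K + 2 J\right)} = \frac{1}{1 + K + 2 J}$)
$I = \frac{23677}{135}$ ($I = - \frac{23677}{-135} = \left(-23677\right) \left(- \frac{1}{135}\right) = \frac{23677}{135} \approx 175.39$)
$I - Q{\left(\left(30 + c\right) + 2,-89 \right)} = \frac{23677}{135} - \frac{1}{1 + \left(\left(30 + 42\right) + 2\right) + 2 \left(-89\right)} = \frac{23677}{135} - \frac{1}{1 + \left(72 + 2\right) - 178} = \frac{23677}{135} - \frac{1}{1 + 74 - 178} = \frac{23677}{135} - \frac{1}{-103} = \frac{23677}{135} - - \frac{1}{103} = \frac{23677}{135} + \frac{1}{103} = \frac{2438866}{13905}$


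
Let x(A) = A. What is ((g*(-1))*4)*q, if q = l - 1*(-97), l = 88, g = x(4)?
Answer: -2960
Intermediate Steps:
g = 4
q = 185 (q = 88 - 1*(-97) = 88 + 97 = 185)
((g*(-1))*4)*q = ((4*(-1))*4)*185 = -4*4*185 = -16*185 = -2960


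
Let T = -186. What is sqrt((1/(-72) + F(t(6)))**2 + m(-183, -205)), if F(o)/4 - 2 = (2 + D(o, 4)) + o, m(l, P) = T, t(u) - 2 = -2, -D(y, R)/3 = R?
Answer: sqrt(4348801)/72 ≈ 28.964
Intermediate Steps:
D(y, R) = -3*R
t(u) = 0 (t(u) = 2 - 2 = 0)
m(l, P) = -186
F(o) = -32 + 4*o (F(o) = 8 + 4*((2 - 3*4) + o) = 8 + 4*((2 - 12) + o) = 8 + 4*(-10 + o) = 8 + (-40 + 4*o) = -32 + 4*o)
sqrt((1/(-72) + F(t(6)))**2 + m(-183, -205)) = sqrt((1/(-72) + (-32 + 4*0))**2 - 186) = sqrt((-1/72 + (-32 + 0))**2 - 186) = sqrt((-1/72 - 32)**2 - 186) = sqrt((-2305/72)**2 - 186) = sqrt(5313025/5184 - 186) = sqrt(4348801/5184) = sqrt(4348801)/72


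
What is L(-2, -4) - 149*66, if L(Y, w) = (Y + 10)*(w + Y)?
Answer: -9882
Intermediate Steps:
L(Y, w) = (10 + Y)*(Y + w)
L(-2, -4) - 149*66 = ((-2)² + 10*(-2) + 10*(-4) - 2*(-4)) - 149*66 = (4 - 20 - 40 + 8) - 9834 = -48 - 9834 = -9882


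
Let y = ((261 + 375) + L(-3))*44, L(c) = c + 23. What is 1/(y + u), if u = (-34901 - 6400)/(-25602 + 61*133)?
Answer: 17489/504843797 ≈ 3.4642e-5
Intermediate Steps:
L(c) = 23 + c
u = 41301/17489 (u = -41301/(-25602 + 8113) = -41301/(-17489) = -41301*(-1/17489) = 41301/17489 ≈ 2.3615)
y = 28864 (y = ((261 + 375) + (23 - 3))*44 = (636 + 20)*44 = 656*44 = 28864)
1/(y + u) = 1/(28864 + 41301/17489) = 1/(504843797/17489) = 17489/504843797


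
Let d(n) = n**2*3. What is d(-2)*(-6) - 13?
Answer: -85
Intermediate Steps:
d(n) = 3*n**2
d(-2)*(-6) - 13 = (3*(-2)**2)*(-6) - 13 = (3*4)*(-6) - 13 = 12*(-6) - 13 = -72 - 13 = -85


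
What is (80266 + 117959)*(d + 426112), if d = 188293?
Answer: 121790431125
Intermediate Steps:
(80266 + 117959)*(d + 426112) = (80266 + 117959)*(188293 + 426112) = 198225*614405 = 121790431125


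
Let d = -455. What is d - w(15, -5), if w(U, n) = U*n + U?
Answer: -395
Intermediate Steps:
w(U, n) = U + U*n
d - w(15, -5) = -455 - 15*(1 - 5) = -455 - 15*(-4) = -455 - 1*(-60) = -455 + 60 = -395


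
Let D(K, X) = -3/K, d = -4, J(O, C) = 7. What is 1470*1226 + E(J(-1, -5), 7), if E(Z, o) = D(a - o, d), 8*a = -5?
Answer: 109935444/61 ≈ 1.8022e+6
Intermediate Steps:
a = -5/8 (a = (⅛)*(-5) = -5/8 ≈ -0.62500)
E(Z, o) = -3/(-5/8 - o)
1470*1226 + E(J(-1, -5), 7) = 1470*1226 + 24/(5 + 8*7) = 1802220 + 24/(5 + 56) = 1802220 + 24/61 = 109935444/61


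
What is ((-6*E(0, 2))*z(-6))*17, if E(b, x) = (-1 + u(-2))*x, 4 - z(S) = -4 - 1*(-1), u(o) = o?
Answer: 4284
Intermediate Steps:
z(S) = 7 (z(S) = 4 - (-4 - 1*(-1)) = 4 - (-4 + 1) = 4 - 1*(-3) = 4 + 3 = 7)
E(b, x) = -3*x (E(b, x) = (-1 - 2)*x = -3*x)
((-6*E(0, 2))*z(-6))*17 = (-(-18)*2*7)*17 = (-6*(-6)*7)*17 = (36*7)*17 = 252*17 = 4284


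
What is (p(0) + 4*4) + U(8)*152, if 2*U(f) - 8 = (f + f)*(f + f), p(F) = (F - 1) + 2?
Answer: 20081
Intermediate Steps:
p(F) = 1 + F (p(F) = (-1 + F) + 2 = 1 + F)
U(f) = 4 + 2*f² (U(f) = 4 + ((f + f)*(f + f))/2 = 4 + ((2*f)*(2*f))/2 = 4 + (4*f²)/2 = 4 + 2*f²)
(p(0) + 4*4) + U(8)*152 = ((1 + 0) + 4*4) + (4 + 2*8²)*152 = (1 + 16) + (4 + 2*64)*152 = 17 + (4 + 128)*152 = 17 + 132*152 = 17 + 20064 = 20081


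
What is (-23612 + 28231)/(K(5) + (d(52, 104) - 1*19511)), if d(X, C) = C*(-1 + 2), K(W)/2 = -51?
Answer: -4619/19509 ≈ -0.23676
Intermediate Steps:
K(W) = -102 (K(W) = 2*(-51) = -102)
d(X, C) = C (d(X, C) = C*1 = C)
(-23612 + 28231)/(K(5) + (d(52, 104) - 1*19511)) = (-23612 + 28231)/(-102 + (104 - 1*19511)) = 4619/(-102 + (104 - 19511)) = 4619/(-102 - 19407) = 4619/(-19509) = 4619*(-1/19509) = -4619/19509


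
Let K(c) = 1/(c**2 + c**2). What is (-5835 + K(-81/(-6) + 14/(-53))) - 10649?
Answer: -32447248338/1968409 ≈ -16484.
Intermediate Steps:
K(c) = 1/(2*c**2)
(-5835 + K(-81/(-6) + 14/(-53))) - 10649 = (-5835 + 1/(2*(-81/(-6) + 14/(-53))**2)) - 10649 = (-5835 + 1/(2*(-81*(-1/6) + 14*(-1/53))**2)) - 10649 = (-5835 + 1/(2*(27/2 - 14/53)**2)) - 10649 = (-5835 + 1/(2*(1403/106)**2)) - 10649 = (-5835 + (1/2)*(11236/1968409)) - 10649 = (-5835 + 5618/1968409) - 10649 = -11485660897/1968409 - 10649 = -32447248338/1968409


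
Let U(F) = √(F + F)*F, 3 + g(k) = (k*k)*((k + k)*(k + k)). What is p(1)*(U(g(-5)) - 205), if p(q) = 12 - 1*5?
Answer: -1435 + 17479*√4994 ≈ 1.2338e+6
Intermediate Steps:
p(q) = 7 (p(q) = 12 - 5 = 7)
g(k) = -3 + 4*k⁴ (g(k) = -3 + (k*k)*((k + k)*(k + k)) = -3 + k²*((2*k)*(2*k)) = -3 + k²*(4*k²) = -3 + 4*k⁴)
U(F) = √2*F^(3/2) (U(F) = √(2*F)*F = (√2*√F)*F = √2*F^(3/2))
p(1)*(U(g(-5)) - 205) = 7*(√2*(-3 + 4*(-5)⁴)^(3/2) - 205) = 7*(√2*(-3 + 4*625)^(3/2) - 205) = 7*(√2*(-3 + 2500)^(3/2) - 205) = 7*(√2*2497^(3/2) - 205) = 7*(√2*(2497*√2497) - 205) = 7*(2497*√4994 - 205) = 7*(-205 + 2497*√4994) = -1435 + 17479*√4994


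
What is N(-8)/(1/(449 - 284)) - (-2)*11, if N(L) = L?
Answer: -1298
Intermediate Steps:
N(-8)/(1/(449 - 284)) - (-2)*11 = -8/(1/(449 - 284)) - (-2)*11 = -8/(1/165) - 1*(-22) = -8/1/165 + 22 = -8*165 + 22 = -1320 + 22 = -1298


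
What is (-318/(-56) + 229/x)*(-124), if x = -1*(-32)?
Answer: -89125/56 ≈ -1591.5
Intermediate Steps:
x = 32
(-318/(-56) + 229/x)*(-124) = (-318/(-56) + 229/32)*(-124) = (-318*(-1/56) + 229*(1/32))*(-124) = (159/28 + 229/32)*(-124) = (2875/224)*(-124) = -89125/56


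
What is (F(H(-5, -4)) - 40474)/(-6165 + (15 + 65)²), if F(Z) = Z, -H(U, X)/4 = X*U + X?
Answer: -40538/235 ≈ -172.50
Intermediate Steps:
H(U, X) = -4*X - 4*U*X (H(U, X) = -4*(X*U + X) = -4*(U*X + X) = -4*(X + U*X) = -4*X - 4*U*X)
(F(H(-5, -4)) - 40474)/(-6165 + (15 + 65)²) = (-4*(-4)*(1 - 5) - 40474)/(-6165 + (15 + 65)²) = (-4*(-4)*(-4) - 40474)/(-6165 + 80²) = (-64 - 40474)/(-6165 + 6400) = -40538/235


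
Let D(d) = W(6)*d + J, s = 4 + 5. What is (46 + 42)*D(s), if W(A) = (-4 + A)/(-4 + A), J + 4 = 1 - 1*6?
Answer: 0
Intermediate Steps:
J = -9 (J = -4 + (1 - 1*6) = -4 + (1 - 6) = -4 - 5 = -9)
W(A) = 1
s = 9
D(d) = -9 + d (D(d) = 1*d - 9 = d - 9 = -9 + d)
(46 + 42)*D(s) = (46 + 42)*(-9 + 9) = 88*0 = 0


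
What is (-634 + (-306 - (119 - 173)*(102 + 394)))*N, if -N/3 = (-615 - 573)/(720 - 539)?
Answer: 92108016/181 ≈ 5.0888e+5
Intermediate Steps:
N = 3564/181 (N = -3*(-615 - 573)/(720 - 539) = -(-3564)/181 = -3*(-1188/181) = 3564/181 ≈ 19.691)
(-634 + (-306 - (119 - 173)*(102 + 394)))*N = (-634 + (-306 - (119 - 173)*(102 + 394)))*(3564/181) = (-634 + (-306 - (-54)*496))*(3564/181) = (-634 + (-306 - 1*(-26784)))*(3564/181) = (-634 + (-306 + 26784))*(3564/181) = (-634 + 26478)*(3564/181) = 25844*(3564/181) = 92108016/181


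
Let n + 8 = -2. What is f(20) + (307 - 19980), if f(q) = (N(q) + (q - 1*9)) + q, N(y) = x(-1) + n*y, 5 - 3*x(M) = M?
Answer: -19840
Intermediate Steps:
n = -10 (n = -8 - 2 = -10)
x(M) = 5/3 - M/3
N(y) = 2 - 10*y (N(y) = (5/3 - 1/3*(-1)) - 10*y = (5/3 + 1/3) - 10*y = 2 - 10*y)
f(q) = -7 - 8*q (f(q) = ((2 - 10*q) + (q - 1*9)) + q = ((2 - 10*q) + (q - 9)) + q = ((2 - 10*q) + (-9 + q)) + q = (-7 - 9*q) + q = -7 - 8*q)
f(20) + (307 - 19980) = (-7 - 8*20) + (307 - 19980) = (-7 - 160) - 19673 = -167 - 19673 = -19840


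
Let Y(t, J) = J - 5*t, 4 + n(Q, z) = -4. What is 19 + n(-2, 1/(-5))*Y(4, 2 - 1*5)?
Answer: 203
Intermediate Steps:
n(Q, z) = -8 (n(Q, z) = -4 - 4 = -8)
19 + n(-2, 1/(-5))*Y(4, 2 - 1*5) = 19 - 8*((2 - 1*5) - 5*4) = 19 - 8*((2 - 5) - 20) = 19 - 8*(-3 - 20) = 19 - 8*(-23) = 19 + 184 = 203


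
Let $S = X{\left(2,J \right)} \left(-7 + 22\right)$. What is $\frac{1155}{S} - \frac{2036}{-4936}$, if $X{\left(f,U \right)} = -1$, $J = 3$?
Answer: $- \frac{94509}{1234} \approx -76.588$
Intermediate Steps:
$S = -15$ ($S = - (-7 + 22) = \left(-1\right) 15 = -15$)
$\frac{1155}{S} - \frac{2036}{-4936} = \frac{1155}{-15} - \frac{2036}{-4936} = 1155 \left(- \frac{1}{15}\right) - - \frac{509}{1234} = -77 + \frac{509}{1234} = - \frac{94509}{1234}$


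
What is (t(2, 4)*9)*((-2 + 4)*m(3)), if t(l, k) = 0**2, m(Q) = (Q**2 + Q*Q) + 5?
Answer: 0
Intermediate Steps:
m(Q) = 5 + 2*Q**2 (m(Q) = (Q**2 + Q**2) + 5 = 2*Q**2 + 5 = 5 + 2*Q**2)
t(l, k) = 0
(t(2, 4)*9)*((-2 + 4)*m(3)) = (0*9)*((-2 + 4)*(5 + 2*3**2)) = 0*(2*(5 + 2*9)) = 0*(2*(5 + 18)) = 0*(2*23) = 0*46 = 0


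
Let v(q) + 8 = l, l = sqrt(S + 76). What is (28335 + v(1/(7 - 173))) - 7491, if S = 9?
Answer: 20836 + sqrt(85) ≈ 20845.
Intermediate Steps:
l = sqrt(85) (l = sqrt(9 + 76) = sqrt(85) ≈ 9.2195)
v(q) = -8 + sqrt(85)
(28335 + v(1/(7 - 173))) - 7491 = (28335 + (-8 + sqrt(85))) - 7491 = (28327 + sqrt(85)) - 7491 = 20836 + sqrt(85)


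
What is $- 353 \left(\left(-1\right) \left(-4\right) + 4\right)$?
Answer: $-2824$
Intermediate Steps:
$- 353 \left(\left(-1\right) \left(-4\right) + 4\right) = - 353 \left(4 + 4\right) = \left(-353\right) 8 = -2824$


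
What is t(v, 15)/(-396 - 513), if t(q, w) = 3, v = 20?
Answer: -1/303 ≈ -0.0033003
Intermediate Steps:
t(v, 15)/(-396 - 513) = 3/(-396 - 513) = 3/(-909) = 3*(-1/909) = -1/303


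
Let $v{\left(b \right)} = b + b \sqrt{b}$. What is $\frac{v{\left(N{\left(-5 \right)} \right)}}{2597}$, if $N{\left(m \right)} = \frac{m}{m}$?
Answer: $\frac{2}{2597} \approx 0.00077012$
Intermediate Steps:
$N{\left(m \right)} = 1$
$v{\left(b \right)} = b + b^{\frac{3}{2}}$
$\frac{v{\left(N{\left(-5 \right)} \right)}}{2597} = \frac{1 + 1^{\frac{3}{2}}}{2597} = \left(1 + 1\right) \frac{1}{2597} = 2 \cdot \frac{1}{2597} = \frac{2}{2597}$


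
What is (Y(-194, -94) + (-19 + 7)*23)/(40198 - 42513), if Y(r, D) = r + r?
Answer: 664/2315 ≈ 0.28683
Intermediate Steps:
Y(r, D) = 2*r
(Y(-194, -94) + (-19 + 7)*23)/(40198 - 42513) = (2*(-194) + (-19 + 7)*23)/(40198 - 42513) = (-388 - 12*23)/(-2315) = (-388 - 276)*(-1/2315) = -664*(-1/2315) = 664/2315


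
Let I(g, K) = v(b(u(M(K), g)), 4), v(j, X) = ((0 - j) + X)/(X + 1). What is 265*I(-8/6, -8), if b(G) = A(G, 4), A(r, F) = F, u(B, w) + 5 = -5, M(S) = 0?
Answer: 0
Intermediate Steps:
u(B, w) = -10 (u(B, w) = -5 - 5 = -10)
b(G) = 4
v(j, X) = (X - j)/(1 + X) (v(j, X) = (-j + X)/(1 + X) = (X - j)/(1 + X))
I(g, K) = 0 (I(g, K) = (4 - 1*4)/(1 + 4) = (4 - 4)/5 = (⅕)*0 = 0)
265*I(-8/6, -8) = 265*0 = 0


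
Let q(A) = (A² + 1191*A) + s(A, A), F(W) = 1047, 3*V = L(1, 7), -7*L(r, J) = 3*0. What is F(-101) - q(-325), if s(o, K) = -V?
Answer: 282497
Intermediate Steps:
L(r, J) = 0 (L(r, J) = -3*0/7 = -⅐*0 = 0)
V = 0 (V = (⅓)*0 = 0)
s(o, K) = 0 (s(o, K) = -1*0 = 0)
q(A) = A² + 1191*A (q(A) = (A² + 1191*A) + 0 = A² + 1191*A)
F(-101) - q(-325) = 1047 - (-325)*(1191 - 325) = 1047 - (-325)*866 = 1047 - 1*(-281450) = 1047 + 281450 = 282497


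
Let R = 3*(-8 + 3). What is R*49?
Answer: -735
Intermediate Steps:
R = -15 (R = 3*(-5) = -15)
R*49 = -15*49 = -735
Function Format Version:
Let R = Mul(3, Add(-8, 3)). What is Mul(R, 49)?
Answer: -735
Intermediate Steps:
R = -15 (R = Mul(3, -5) = -15)
Mul(R, 49) = Mul(-15, 49) = -735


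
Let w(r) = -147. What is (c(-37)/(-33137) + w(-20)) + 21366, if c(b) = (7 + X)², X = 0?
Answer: 703133954/33137 ≈ 21219.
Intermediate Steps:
c(b) = 49 (c(b) = (7 + 0)² = 7² = 49)
(c(-37)/(-33137) + w(-20)) + 21366 = (49/(-33137) - 147) + 21366 = (49*(-1/33137) - 147) + 21366 = (-49/33137 - 147) + 21366 = -4871188/33137 + 21366 = 703133954/33137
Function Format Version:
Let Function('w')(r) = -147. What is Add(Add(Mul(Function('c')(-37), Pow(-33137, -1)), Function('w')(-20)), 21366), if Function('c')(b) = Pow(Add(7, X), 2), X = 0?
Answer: Rational(703133954, 33137) ≈ 21219.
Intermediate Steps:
Function('c')(b) = 49 (Function('c')(b) = Pow(Add(7, 0), 2) = Pow(7, 2) = 49)
Add(Add(Mul(Function('c')(-37), Pow(-33137, -1)), Function('w')(-20)), 21366) = Add(Add(Mul(49, Pow(-33137, -1)), -147), 21366) = Add(Add(Mul(49, Rational(-1, 33137)), -147), 21366) = Add(Add(Rational(-49, 33137), -147), 21366) = Add(Rational(-4871188, 33137), 21366) = Rational(703133954, 33137)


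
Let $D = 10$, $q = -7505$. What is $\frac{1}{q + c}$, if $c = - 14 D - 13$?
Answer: $- \frac{1}{7658} \approx -0.00013058$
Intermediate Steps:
$c = -153$ ($c = \left(-14\right) 10 - 13 = -140 - 13 = -153$)
$\frac{1}{q + c} = \frac{1}{-7505 - 153} = \frac{1}{-7658} = - \frac{1}{7658}$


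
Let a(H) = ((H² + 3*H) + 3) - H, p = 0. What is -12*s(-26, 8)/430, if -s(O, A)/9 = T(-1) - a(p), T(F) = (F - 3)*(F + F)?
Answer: 54/43 ≈ 1.2558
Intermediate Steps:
T(F) = 2*F*(-3 + F) (T(F) = (-3 + F)*(2*F) = 2*F*(-3 + F))
a(H) = 3 + H² + 2*H (a(H) = (3 + H² + 3*H) - H = 3 + H² + 2*H)
s(O, A) = -45 (s(O, A) = -9*(2*(-1)*(-3 - 1) - (3 + 0² + 2*0)) = -9*(2*(-1)*(-4) - (3 + 0 + 0)) = -9*(8 - 1*3) = -9*(8 - 3) = -9*5 = -45)
-12*s(-26, 8)/430 = -(-540)/430 = -12*(-9/86) = 54/43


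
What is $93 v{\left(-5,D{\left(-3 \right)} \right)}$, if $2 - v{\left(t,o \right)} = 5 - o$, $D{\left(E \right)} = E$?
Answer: $-558$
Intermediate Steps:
$v{\left(t,o \right)} = -3 + o$ ($v{\left(t,o \right)} = 2 - \left(5 - o\right) = 2 + \left(-5 + o\right) = -3 + o$)
$93 v{\left(-5,D{\left(-3 \right)} \right)} = 93 \left(-3 - 3\right) = 93 \left(-6\right) = -558$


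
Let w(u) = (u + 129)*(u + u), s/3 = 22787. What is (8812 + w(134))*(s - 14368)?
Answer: 4281428928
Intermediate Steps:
s = 68361 (s = 3*22787 = 68361)
w(u) = 2*u*(129 + u) (w(u) = (129 + u)*(2*u) = 2*u*(129 + u))
(8812 + w(134))*(s - 14368) = (8812 + 2*134*(129 + 134))*(68361 - 14368) = (8812 + 2*134*263)*53993 = (8812 + 70484)*53993 = 79296*53993 = 4281428928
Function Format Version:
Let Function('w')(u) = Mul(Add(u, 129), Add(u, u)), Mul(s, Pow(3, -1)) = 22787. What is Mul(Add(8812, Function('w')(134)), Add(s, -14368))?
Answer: 4281428928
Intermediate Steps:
s = 68361 (s = Mul(3, 22787) = 68361)
Function('w')(u) = Mul(2, u, Add(129, u)) (Function('w')(u) = Mul(Add(129, u), Mul(2, u)) = Mul(2, u, Add(129, u)))
Mul(Add(8812, Function('w')(134)), Add(s, -14368)) = Mul(Add(8812, Mul(2, 134, Add(129, 134))), Add(68361, -14368)) = Mul(Add(8812, Mul(2, 134, 263)), 53993) = Mul(Add(8812, 70484), 53993) = Mul(79296, 53993) = 4281428928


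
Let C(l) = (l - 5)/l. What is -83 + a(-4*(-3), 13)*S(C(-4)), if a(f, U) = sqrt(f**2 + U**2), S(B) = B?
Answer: -83 + 9*sqrt(313)/4 ≈ -43.193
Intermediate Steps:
C(l) = (-5 + l)/l
a(f, U) = sqrt(U**2 + f**2)
-83 + a(-4*(-3), 13)*S(C(-4)) = -83 + sqrt(13**2 + (-4*(-3))**2)*((-5 - 4)/(-4)) = -83 + sqrt(169 + 12**2)*(-1/4*(-9)) = -83 + sqrt(169 + 144)*(9/4) = -83 + sqrt(313)*(9/4) = -83 + 9*sqrt(313)/4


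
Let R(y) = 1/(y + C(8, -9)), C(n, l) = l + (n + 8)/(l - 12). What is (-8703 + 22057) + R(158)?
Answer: 41571023/3113 ≈ 13354.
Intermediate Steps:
C(n, l) = l + (8 + n)/(-12 + l)
R(y) = 1/(-205/21 + y) (R(y) = 1/(y + (8 + 8 + (-9)² - 12*(-9))/(-12 - 9)) = 1/(y + (8 + 8 + 81 + 108)/(-21)) = 1/(y - 1/21*205) = 1/(y - 205/21) = 1/(-205/21 + y))
(-8703 + 22057) + R(158) = (-8703 + 22057) + 21/(-205 + 21*158) = 13354 + 21/(-205 + 3318) = 13354 + 21/3113 = 41571023/3113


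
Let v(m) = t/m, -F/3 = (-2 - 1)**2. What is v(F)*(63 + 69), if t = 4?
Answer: -176/9 ≈ -19.556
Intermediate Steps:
F = -27 (F = -3*(-2 - 1)**2 = -3*(-3)**2 = -3*9 = -27)
v(m) = 4/m
v(F)*(63 + 69) = (4/(-27))*(63 + 69) = (4*(-1/27))*132 = -4/27*132 = -176/9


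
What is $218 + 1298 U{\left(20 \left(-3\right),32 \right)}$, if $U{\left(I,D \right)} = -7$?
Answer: $-8868$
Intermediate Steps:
$218 + 1298 U{\left(20 \left(-3\right),32 \right)} = 218 + 1298 \left(-7\right) = 218 - 9086 = -8868$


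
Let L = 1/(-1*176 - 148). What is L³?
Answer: -1/34012224 ≈ -2.9401e-8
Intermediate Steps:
L = -1/324 (L = 1/(-176 - 148) = 1/(-324) = -1/324 ≈ -0.0030864)
L³ = (-1/324)³ = -1/34012224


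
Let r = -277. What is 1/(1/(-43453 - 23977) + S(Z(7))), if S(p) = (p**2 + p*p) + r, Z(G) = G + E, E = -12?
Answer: -67430/15306611 ≈ -0.0044053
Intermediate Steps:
Z(G) = -12 + G (Z(G) = G - 12 = -12 + G)
S(p) = -277 + 2*p**2 (S(p) = (p**2 + p*p) - 277 = (p**2 + p**2) - 277 = 2*p**2 - 277 = -277 + 2*p**2)
1/(1/(-43453 - 23977) + S(Z(7))) = 1/(1/(-43453 - 23977) + (-277 + 2*(-12 + 7)**2)) = 1/(1/(-67430) + (-277 + 2*(-5)**2)) = 1/(-1/67430 + (-277 + 2*25)) = 1/(-1/67430 + (-277 + 50)) = 1/(-1/67430 - 227) = 1/(-15306611/67430) = -67430/15306611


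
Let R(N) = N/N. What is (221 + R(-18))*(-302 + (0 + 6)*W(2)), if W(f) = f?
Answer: -64380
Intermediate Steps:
R(N) = 1
(221 + R(-18))*(-302 + (0 + 6)*W(2)) = (221 + 1)*(-302 + (0 + 6)*2) = 222*(-302 + 6*2) = 222*(-302 + 12) = 222*(-290) = -64380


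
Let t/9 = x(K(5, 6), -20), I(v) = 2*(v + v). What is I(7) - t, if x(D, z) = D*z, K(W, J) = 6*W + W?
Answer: 6328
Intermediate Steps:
K(W, J) = 7*W
I(v) = 4*v (I(v) = 2*(2*v) = 4*v)
t = -6300 (t = 9*((7*5)*(-20)) = 9*(35*(-20)) = 9*(-700) = -6300)
I(7) - t = 4*7 - 1*(-6300) = 28 + 6300 = 6328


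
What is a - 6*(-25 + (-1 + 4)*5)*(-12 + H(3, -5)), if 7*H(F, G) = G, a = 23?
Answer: -5179/7 ≈ -739.86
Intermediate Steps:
H(F, G) = G/7
a - 6*(-25 + (-1 + 4)*5)*(-12 + H(3, -5)) = 23 - 6*(-25 + (-1 + 4)*5)*(-12 + (⅐)*(-5)) = 23 - 6*(-25 + 3*5)*(-12 - 5/7) = 23 - 6*(-25 + 15)*(-89)/7 = 23 - (-60)*(-89)/7 = 23 - 6*890/7 = 23 - 5340/7 = -5179/7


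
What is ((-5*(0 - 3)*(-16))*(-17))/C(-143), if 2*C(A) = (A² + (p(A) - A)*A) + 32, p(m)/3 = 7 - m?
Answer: -4080/32159 ≈ -0.12687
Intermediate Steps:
p(m) = 21 - 3*m (p(m) = 3*(7 - m) = 21 - 3*m)
C(A) = 16 + A²/2 + A*(21 - 4*A)/2 (C(A) = ((A² + ((21 - 3*A) - A)*A) + 32)/2 = ((A² + (21 - 4*A)*A) + 32)/2 = ((A² + A*(21 - 4*A)) + 32)/2 = (32 + A² + A*(21 - 4*A))/2 = 16 + A²/2 + A*(21 - 4*A)/2)
((-5*(0 - 3)*(-16))*(-17))/C(-143) = ((-5*(0 - 3)*(-16))*(-17))/(16 - 3/2*(-143)*(-7 - 143)) = ((-5*(-3)*(-16))*(-17))/(16 - 3/2*(-143)*(-150)) = ((15*(-16))*(-17))/(16 - 32175) = -240*(-17)/(-32159) = 4080*(-1/32159) = -4080/32159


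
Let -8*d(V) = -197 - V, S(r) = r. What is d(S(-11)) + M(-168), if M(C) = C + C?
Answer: -1251/4 ≈ -312.75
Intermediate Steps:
d(V) = 197/8 + V/8 (d(V) = -(-197 - V)/8 = 197/8 + V/8)
M(C) = 2*C
d(S(-11)) + M(-168) = (197/8 + (⅛)*(-11)) + 2*(-168) = (197/8 - 11/8) - 336 = 93/4 - 336 = -1251/4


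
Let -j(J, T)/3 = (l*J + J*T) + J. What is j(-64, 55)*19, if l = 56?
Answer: 408576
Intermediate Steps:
j(J, T) = -171*J - 3*J*T (j(J, T) = -3*((56*J + J*T) + J) = -3*(57*J + J*T) = -171*J - 3*J*T)
j(-64, 55)*19 = -3*(-64)*(57 + 55)*19 = -3*(-64)*112*19 = 21504*19 = 408576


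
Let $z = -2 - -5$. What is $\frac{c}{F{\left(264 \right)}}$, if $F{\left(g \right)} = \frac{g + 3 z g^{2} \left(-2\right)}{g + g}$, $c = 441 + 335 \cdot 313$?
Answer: $- \frac{210592}{4751} \approx -44.326$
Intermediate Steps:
$z = 3$ ($z = -2 + 5 = 3$)
$c = 105296$ ($c = 441 + 104855 = 105296$)
$F{\left(g \right)} = \frac{g - 18 g^{2}}{2 g}$ ($F{\left(g \right)} = \frac{g + 3 \cdot 3 g^{2} \left(-2\right)}{g + g} = \frac{g + 9 g^{2} \left(-2\right)}{2 g} = \left(g - 18 g^{2}\right) \frac{1}{2 g} = \frac{g - 18 g^{2}}{2 g}$)
$\frac{c}{F{\left(264 \right)}} = \frac{105296}{\frac{1}{2} - 2376} = \frac{105296}{- \frac{4751}{2}} = 105296 \left(- \frac{2}{4751}\right) = - \frac{210592}{4751}$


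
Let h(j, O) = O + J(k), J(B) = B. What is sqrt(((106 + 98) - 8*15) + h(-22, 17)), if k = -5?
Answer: 4*sqrt(6) ≈ 9.7980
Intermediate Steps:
h(j, O) = -5 + O (h(j, O) = O - 5 = -5 + O)
sqrt(((106 + 98) - 8*15) + h(-22, 17)) = sqrt(((106 + 98) - 8*15) + (-5 + 17)) = sqrt((204 - 120) + 12) = sqrt(84 + 12) = sqrt(96) = 4*sqrt(6)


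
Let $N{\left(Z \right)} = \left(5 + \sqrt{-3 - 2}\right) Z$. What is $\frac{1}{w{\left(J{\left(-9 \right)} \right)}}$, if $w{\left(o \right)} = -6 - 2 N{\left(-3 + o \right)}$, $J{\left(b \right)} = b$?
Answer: $- \frac{i}{- 114 i + 24 \sqrt{5}} \approx 0.0071807 - 0.0033803 i$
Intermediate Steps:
$N{\left(Z \right)} = Z \left(5 + i \sqrt{5}\right)$ ($N{\left(Z \right)} = \left(5 + \sqrt{-5}\right) Z = \left(5 + i \sqrt{5}\right) Z = Z \left(5 + i \sqrt{5}\right)$)
$w{\left(o \right)} = -6 - 2 \left(-3 + o\right) \left(5 + i \sqrt{5}\right)$
$\frac{1}{w{\left(J{\left(-9 \right)} \right)}} = \frac{1}{-6 - 2 \left(-3 - 9\right) \left(5 + i \sqrt{5}\right)} = \frac{1}{-6 - - 24 \left(5 + i \sqrt{5}\right)} = \frac{1}{-6 + \left(120 + 24 i \sqrt{5}\right)} = \frac{1}{114 + 24 i \sqrt{5}}$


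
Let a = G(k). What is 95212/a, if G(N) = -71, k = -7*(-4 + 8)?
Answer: -95212/71 ≈ -1341.0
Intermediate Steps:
k = -28 (k = -7*4 = -28)
a = -71
95212/a = 95212/(-71) = 95212*(-1/71) = -95212/71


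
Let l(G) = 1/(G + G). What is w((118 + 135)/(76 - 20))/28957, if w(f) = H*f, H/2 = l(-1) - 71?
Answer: -1573/70504 ≈ -0.022311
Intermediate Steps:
l(G) = 1/(2*G)
H = -143 (H = 2*((½)/(-1) - 71) = 2*((½)*(-1) - 71) = 2*(-½ - 71) = 2*(-143/2) = -143)
w(f) = -143*f
w((118 + 135)/(76 - 20))/28957 = -143*(118 + 135)/(76 - 20)/28957 = -36179/56*(1/28957) = -143*253/56*(1/28957) = -36179/56*1/28957 = -1573/70504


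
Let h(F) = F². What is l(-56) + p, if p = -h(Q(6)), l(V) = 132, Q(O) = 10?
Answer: 32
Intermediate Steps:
p = -100 (p = -1*10² = -1*100 = -100)
l(-56) + p = 132 - 100 = 32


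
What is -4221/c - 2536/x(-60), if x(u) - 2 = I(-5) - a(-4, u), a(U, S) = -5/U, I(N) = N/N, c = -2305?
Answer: -23352373/16135 ≈ -1447.3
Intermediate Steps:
I(N) = 1
x(u) = 7/4 (x(u) = 2 + (1 - (-5)/(-4)) = 2 + (1 - (-5)*(-1)/4) = 2 + (1 - 1*5/4) = 2 + (1 - 5/4) = 2 - 1/4 = 7/4)
-4221/c - 2536/x(-60) = -4221/(-2305) - 2536/7/4 = -4221*(-1/2305) - 2536*4/7 = 4221/2305 - 10144/7 = -23352373/16135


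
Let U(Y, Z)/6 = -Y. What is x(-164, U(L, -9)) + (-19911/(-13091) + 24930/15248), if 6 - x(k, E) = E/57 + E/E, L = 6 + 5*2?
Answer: 982103651/99805784 ≈ 9.8401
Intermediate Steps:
L = 16 (L = 6 + 10 = 16)
U(Y, Z) = -6*Y (U(Y, Z) = 6*(-Y) = -6*Y)
x(k, E) = 5 - E/57 (x(k, E) = 6 - (E/57 + E/E) = 6 - (E*(1/57) + 1) = 6 - (E/57 + 1) = 6 - (1 + E/57) = 6 + (-1 - E/57) = 5 - E/57)
x(-164, U(L, -9)) + (-19911/(-13091) + 24930/15248) = (5 - (-2)*16/19) + (-19911/(-13091) + 24930/15248) = (5 - 1/57*(-96)) + (-19911*(-1/13091) + 24930*(1/15248)) = (5 + 32/19) + (19911/13091 + 12465/7624) = 127/19 + 314980779/99805784 = 982103651/99805784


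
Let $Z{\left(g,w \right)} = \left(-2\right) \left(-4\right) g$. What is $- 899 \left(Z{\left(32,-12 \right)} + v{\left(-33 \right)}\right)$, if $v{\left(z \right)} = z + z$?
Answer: $-170810$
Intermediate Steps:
$Z{\left(g,w \right)} = 8 g$
$v{\left(z \right)} = 2 z$
$- 899 \left(Z{\left(32,-12 \right)} + v{\left(-33 \right)}\right) = - 899 \left(8 \cdot 32 + 2 \left(-33\right)\right) = - 899 \left(256 - 66\right) = \left(-899\right) 190 = -170810$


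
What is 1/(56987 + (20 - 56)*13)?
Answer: 1/56519 ≈ 1.7693e-5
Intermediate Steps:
1/(56987 + (20 - 56)*13) = 1/(56987 - 36*13) = 1/(56987 - 468) = 1/56519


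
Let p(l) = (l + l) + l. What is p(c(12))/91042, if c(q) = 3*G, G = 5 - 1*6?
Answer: -9/91042 ≈ -9.8855e-5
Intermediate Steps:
G = -1 (G = 5 - 6 = -1)
c(q) = -3 (c(q) = 3*(-1) = -3)
p(l) = 3*l (p(l) = 2*l + l = 3*l)
p(c(12))/91042 = (3*(-3))/91042 = -9*1/91042 = -9/91042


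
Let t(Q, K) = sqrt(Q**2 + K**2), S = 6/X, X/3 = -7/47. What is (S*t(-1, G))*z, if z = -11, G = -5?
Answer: 1034*sqrt(26)/7 ≈ 753.20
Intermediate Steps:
X = -21/47 (X = 3*(-7/47) = -21/47 ≈ -0.44681)
S = -94/7 (S = 6/(-21/47) = 6*(-47/21) = -94/7 ≈ -13.429)
t(Q, K) = sqrt(K**2 + Q**2)
(S*t(-1, G))*z = -94*sqrt((-5)**2 + (-1)**2)/7*(-11) = -94*sqrt(25 + 1)/7*(-11) = -94*sqrt(26)/7*(-11) = 1034*sqrt(26)/7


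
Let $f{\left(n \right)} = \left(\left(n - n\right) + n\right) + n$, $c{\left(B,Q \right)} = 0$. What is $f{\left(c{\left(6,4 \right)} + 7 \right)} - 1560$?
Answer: $-1546$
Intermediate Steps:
$f{\left(n \right)} = 2 n$ ($f{\left(n \right)} = \left(0 + n\right) + n = n + n = 2 n$)
$f{\left(c{\left(6,4 \right)} + 7 \right)} - 1560 = 2 \left(0 + 7\right) - 1560 = 2 \cdot 7 - 1560 = 14 - 1560 = -1546$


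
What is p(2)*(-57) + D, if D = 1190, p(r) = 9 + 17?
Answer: -292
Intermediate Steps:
p(r) = 26
p(2)*(-57) + D = 26*(-57) + 1190 = -1482 + 1190 = -292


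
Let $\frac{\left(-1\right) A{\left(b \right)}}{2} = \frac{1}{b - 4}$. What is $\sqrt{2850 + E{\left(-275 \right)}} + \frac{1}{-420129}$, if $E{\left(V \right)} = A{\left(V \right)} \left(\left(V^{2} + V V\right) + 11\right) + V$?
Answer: $- \frac{1}{420129} + \frac{\sqrt{31649357}}{93} \approx 60.492$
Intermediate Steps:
$A{\left(b \right)} = - \frac{2}{-4 + b}$ ($A{\left(b \right)} = - \frac{2}{b - 4} = - \frac{2}{-4 + b}$)
$E{\left(V \right)} = V - \frac{2 \left(11 + 2 V^{2}\right)}{-4 + V}$ ($E{\left(V \right)} = - \frac{2}{-4 + V} \left(\left(V^{2} + V V\right) + 11\right) + V = - \frac{2}{-4 + V} \left(\left(V^{2} + V^{2}\right) + 11\right) + V = - \frac{2}{-4 + V} \left(2 V^{2} + 11\right) + V = - \frac{2}{-4 + V} \left(11 + 2 V^{2}\right) + V = - \frac{2 \left(11 + 2 V^{2}\right)}{-4 + V} + V = V - \frac{2 \left(11 + 2 V^{2}\right)}{-4 + V}$)
$\sqrt{2850 + E{\left(-275 \right)}} + \frac{1}{-420129} = \sqrt{2850 + \frac{-22 - 4 \left(-275\right)^{2} - 275 \left(-4 - 275\right)}{-4 - 275}} + \frac{1}{-420129} = \sqrt{2850 + \frac{-22 - 302500 - -76725}{-279}} - \frac{1}{420129} = \sqrt{2850 - \frac{-22 - 302500 + 76725}{279}} - \frac{1}{420129} = \sqrt{2850 - - \frac{225797}{279}} - \frac{1}{420129} = \sqrt{2850 + \frac{225797}{279}} - \frac{1}{420129} = \sqrt{\frac{1020947}{279}} - \frac{1}{420129} = \frac{\sqrt{31649357}}{93} - \frac{1}{420129} = - \frac{1}{420129} + \frac{\sqrt{31649357}}{93}$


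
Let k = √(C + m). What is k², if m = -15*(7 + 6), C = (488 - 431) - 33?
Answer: -171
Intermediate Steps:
C = 24 (C = 57 - 33 = 24)
m = -195 (m = -15*13 = -195)
k = 3*I*√19 (k = √(24 - 195) = √(-171) = 3*I*√19 ≈ 13.077*I)
k² = (3*I*√19)² = -171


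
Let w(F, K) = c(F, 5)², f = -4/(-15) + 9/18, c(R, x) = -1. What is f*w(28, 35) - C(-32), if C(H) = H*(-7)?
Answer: -6697/30 ≈ -223.23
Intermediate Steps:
C(H) = -7*H
f = 23/30 (f = -4*(-1/15) + 9*(1/18) = 4/15 + ½ = 23/30 ≈ 0.76667)
w(F, K) = 1 (w(F, K) = (-1)² = 1)
f*w(28, 35) - C(-32) = (23/30)*1 - (-7)*(-32) = 23/30 - 1*224 = 23/30 - 224 = -6697/30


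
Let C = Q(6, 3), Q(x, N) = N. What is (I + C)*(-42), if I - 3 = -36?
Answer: 1260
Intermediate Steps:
I = -33 (I = 3 - 36 = -33)
C = 3
(I + C)*(-42) = (-33 + 3)*(-42) = -30*(-42) = 1260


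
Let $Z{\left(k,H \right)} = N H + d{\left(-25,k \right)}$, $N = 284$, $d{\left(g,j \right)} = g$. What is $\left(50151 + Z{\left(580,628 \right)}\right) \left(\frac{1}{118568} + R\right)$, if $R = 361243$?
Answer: $\frac{4893068857395975}{59284} \approx 8.2536 \cdot 10^{10}$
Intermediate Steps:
$Z{\left(k,H \right)} = -25 + 284 H$ ($Z{\left(k,H \right)} = 284 H - 25 = -25 + 284 H$)
$\left(50151 + Z{\left(580,628 \right)}\right) \left(\frac{1}{118568} + R\right) = \left(50151 + \left(-25 + 284 \cdot 628\right)\right) \left(\frac{1}{118568} + 361243\right) = \left(50151 + \left(-25 + 178352\right)\right) \left(\frac{1}{118568} + 361243\right) = \left(50151 + 178327\right) \frac{42831860025}{118568} = 228478 \cdot \frac{42831860025}{118568} = \frac{4893068857395975}{59284}$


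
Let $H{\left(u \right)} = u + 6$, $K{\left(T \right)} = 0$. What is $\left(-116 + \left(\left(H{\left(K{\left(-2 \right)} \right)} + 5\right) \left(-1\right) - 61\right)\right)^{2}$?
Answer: $35344$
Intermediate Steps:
$H{\left(u \right)} = 6 + u$
$\left(-116 + \left(\left(H{\left(K{\left(-2 \right)} \right)} + 5\right) \left(-1\right) - 61\right)\right)^{2} = \left(-116 - \left(61 - \left(\left(6 + 0\right) + 5\right) \left(-1\right)\right)\right)^{2} = \left(-116 - \left(61 - \left(6 + 5\right) \left(-1\right)\right)\right)^{2} = \left(-116 + \left(11 \left(-1\right) - 61\right)\right)^{2} = \left(-116 - 72\right)^{2} = \left(-188\right)^{2} = 35344$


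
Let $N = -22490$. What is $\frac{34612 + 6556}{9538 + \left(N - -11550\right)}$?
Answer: $- \frac{20584}{701} \approx -29.364$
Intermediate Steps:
$\frac{34612 + 6556}{9538 + \left(N - -11550\right)} = \frac{34612 + 6556}{9538 - 10940} = \frac{41168}{9538 + \left(-22490 + 11550\right)} = \frac{41168}{9538 - 10940} = \frac{41168}{-1402} = 41168 \left(- \frac{1}{1402}\right) = - \frac{20584}{701}$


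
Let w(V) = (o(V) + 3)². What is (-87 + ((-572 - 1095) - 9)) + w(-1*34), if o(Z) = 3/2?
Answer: -6971/4 ≈ -1742.8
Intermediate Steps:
o(Z) = 3/2 (o(Z) = 3*(½) = 3/2)
w(V) = 81/4 (w(V) = (3/2 + 3)² = (9/2)² = 81/4)
(-87 + ((-572 - 1095) - 9)) + w(-1*34) = (-87 + ((-572 - 1095) - 9)) + 81/4 = (-87 + (-1667 - 9)) + 81/4 = (-87 - 1676) + 81/4 = -1763 + 81/4 = -6971/4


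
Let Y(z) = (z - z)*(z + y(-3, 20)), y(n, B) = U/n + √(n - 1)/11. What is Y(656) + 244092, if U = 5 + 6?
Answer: 244092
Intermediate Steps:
U = 11
y(n, B) = 11/n + √(-1 + n)/11 (y(n, B) = 11/n + √(n - 1)/11 = 11/n + √(-1 + n)*(1/11) = 11/n + √(-1 + n)/11)
Y(z) = 0 (Y(z) = (z - z)*(z + (11/(-3) + √(-1 - 3)/11)) = 0*(z + (11*(-⅓) + √(-4)/11)) = 0*(z + (-11/3 + (2*I)/11)) = 0*(z + (-11/3 + 2*I/11)) = 0*(-11/3 + z + 2*I/11) = 0)
Y(656) + 244092 = 0 + 244092 = 244092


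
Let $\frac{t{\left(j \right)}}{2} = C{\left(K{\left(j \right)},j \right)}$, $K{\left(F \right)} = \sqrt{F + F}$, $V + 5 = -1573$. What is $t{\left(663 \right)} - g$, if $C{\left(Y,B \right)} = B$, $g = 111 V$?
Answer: $176484$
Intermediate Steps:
$V = -1578$ ($V = -5 - 1573 = -1578$)
$g = -175158$ ($g = 111 \left(-1578\right) = -175158$)
$K{\left(F \right)} = \sqrt{2} \sqrt{F}$ ($K{\left(F \right)} = \sqrt{2 F} = \sqrt{2} \sqrt{F}$)
$t{\left(j \right)} = 2 j$
$t{\left(663 \right)} - g = 2 \cdot 663 - -175158 = 1326 + 175158 = 176484$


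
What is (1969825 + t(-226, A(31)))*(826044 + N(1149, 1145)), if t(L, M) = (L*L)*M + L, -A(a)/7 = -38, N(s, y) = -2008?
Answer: 12818551569340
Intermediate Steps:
A(a) = 266 (A(a) = -7*(-38) = 266)
t(L, M) = L + M*L² (t(L, M) = L²*M + L = M*L² + L = L + M*L²)
(1969825 + t(-226, A(31)))*(826044 + N(1149, 1145)) = (1969825 - 226*(1 - 226*266))*(826044 - 2008) = (1969825 - 226*(1 - 60116))*824036 = (1969825 - 226*(-60115))*824036 = (1969825 + 13585990)*824036 = 15555815*824036 = 12818551569340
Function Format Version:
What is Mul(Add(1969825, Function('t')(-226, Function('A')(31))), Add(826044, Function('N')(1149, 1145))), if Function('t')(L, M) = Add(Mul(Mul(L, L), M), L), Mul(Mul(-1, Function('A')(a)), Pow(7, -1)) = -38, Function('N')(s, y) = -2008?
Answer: 12818551569340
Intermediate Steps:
Function('A')(a) = 266 (Function('A')(a) = Mul(-7, -38) = 266)
Function('t')(L, M) = Add(L, Mul(M, Pow(L, 2))) (Function('t')(L, M) = Add(Mul(Pow(L, 2), M), L) = Add(Mul(M, Pow(L, 2)), L) = Add(L, Mul(M, Pow(L, 2))))
Mul(Add(1969825, Function('t')(-226, Function('A')(31))), Add(826044, Function('N')(1149, 1145))) = Mul(Add(1969825, Mul(-226, Add(1, Mul(-226, 266)))), Add(826044, -2008)) = Mul(Add(1969825, Mul(-226, Add(1, -60116))), 824036) = Mul(Add(1969825, Mul(-226, -60115)), 824036) = Mul(Add(1969825, 13585990), 824036) = Mul(15555815, 824036) = 12818551569340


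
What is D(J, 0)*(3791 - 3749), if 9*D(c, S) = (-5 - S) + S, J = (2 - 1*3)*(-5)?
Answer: -70/3 ≈ -23.333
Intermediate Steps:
J = 5 (J = (2 - 3)*(-5) = -1*(-5) = 5)
D(c, S) = -5/9 (D(c, S) = ((-5 - S) + S)/9 = (1/9)*(-5) = -5/9)
D(J, 0)*(3791 - 3749) = -5*(3791 - 3749)/9 = -5/9*42 = -70/3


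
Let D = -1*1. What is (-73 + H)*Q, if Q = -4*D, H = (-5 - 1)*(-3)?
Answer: -220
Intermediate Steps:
H = 18 (H = -6*(-3) = 18)
D = -1
Q = 4 (Q = -4*(-1) = 4)
(-73 + H)*Q = (-73 + 18)*4 = -55*4 = -220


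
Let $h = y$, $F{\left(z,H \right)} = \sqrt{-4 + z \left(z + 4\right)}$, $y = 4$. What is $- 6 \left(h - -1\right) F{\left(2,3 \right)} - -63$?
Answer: $63 - 60 \sqrt{2} \approx -21.853$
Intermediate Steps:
$F{\left(z,H \right)} = \sqrt{-4 + z \left(4 + z\right)}$
$h = 4$
$- 6 \left(h - -1\right) F{\left(2,3 \right)} - -63 = - 6 \left(4 - -1\right) \sqrt{-4 + 2^{2} + 4 \cdot 2} - -63 = - 6 \left(4 + 1\right) \sqrt{-4 + 4 + 8} + 63 = \left(-6\right) 5 \sqrt{8} + 63 = - 30 \cdot 2 \sqrt{2} + 63 = - 60 \sqrt{2} + 63 = 63 - 60 \sqrt{2}$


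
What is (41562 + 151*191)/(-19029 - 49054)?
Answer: -70403/68083 ≈ -1.0341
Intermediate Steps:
(41562 + 151*191)/(-19029 - 49054) = (41562 + 28841)/(-68083) = 70403*(-1/68083) = -70403/68083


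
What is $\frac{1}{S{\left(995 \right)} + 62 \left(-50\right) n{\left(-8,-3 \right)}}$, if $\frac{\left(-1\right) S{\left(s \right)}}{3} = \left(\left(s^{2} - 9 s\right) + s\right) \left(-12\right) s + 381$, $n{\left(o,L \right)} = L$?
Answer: $\frac{1}{35177576457} \approx 2.8427 \cdot 10^{-11}$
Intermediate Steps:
$S{\left(s \right)} = -1143 - 3 s \left(- 12 s^{2} + 96 s\right)$ ($S{\left(s \right)} = - 3 \left(\left(\left(s^{2} - 9 s\right) + s\right) \left(-12\right) s + 381\right) = - 3 \left(\left(s^{2} - 8 s\right) \left(-12\right) s + 381\right) = - 3 \left(\left(- 12 s^{2} + 96 s\right) s + 381\right) = - 3 \left(s \left(- 12 s^{2} + 96 s\right) + 381\right) = - 3 \left(381 + s \left(- 12 s^{2} + 96 s\right)\right) = -1143 - 3 s \left(- 12 s^{2} + 96 s\right)$)
$\frac{1}{S{\left(995 \right)} + 62 \left(-50\right) n{\left(-8,-3 \right)}} = \frac{1}{\left(-1143 - 288 \cdot 995^{2} + 36 \cdot 995^{3}\right) + 62 \left(-50\right) \left(-3\right)} = \frac{1}{\left(-1143 - 285127200 + 36 \cdot 985074875\right) - -9300} = \frac{1}{\left(-1143 - 285127200 + 35462695500\right) + 9300} = \frac{1}{35177567157 + 9300} = \frac{1}{35177576457}$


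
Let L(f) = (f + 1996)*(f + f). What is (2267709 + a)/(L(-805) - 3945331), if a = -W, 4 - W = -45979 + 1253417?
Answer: -3475143/5862841 ≈ -0.59274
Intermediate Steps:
W = -1207434 (W = 4 - (-45979 + 1253417) = 4 - 1*1207438 = 4 - 1207438 = -1207434)
L(f) = 2*f*(1996 + f) (L(f) = (1996 + f)*(2*f) = 2*f*(1996 + f))
a = 1207434 (a = -1*(-1207434) = 1207434)
(2267709 + a)/(L(-805) - 3945331) = (2267709 + 1207434)/(2*(-805)*(1996 - 805) - 3945331) = 3475143/(2*(-805)*1191 - 3945331) = 3475143/(-1917510 - 3945331) = 3475143/(-5862841) = 3475143*(-1/5862841) = -3475143/5862841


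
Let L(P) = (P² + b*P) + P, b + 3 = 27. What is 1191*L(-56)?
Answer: 2067576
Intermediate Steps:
b = 24 (b = -3 + 27 = 24)
L(P) = P² + 25*P (L(P) = (P² + 24*P) + P = P² + 25*P)
1191*L(-56) = 1191*(-56*(25 - 56)) = 1191*(-56*(-31)) = 1191*1736 = 2067576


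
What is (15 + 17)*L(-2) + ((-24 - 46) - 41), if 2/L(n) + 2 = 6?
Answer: -95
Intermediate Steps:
L(n) = 1/2 (L(n) = 2/(-2 + 6) = 2/4 = 2*(1/4) = 1/2)
(15 + 17)*L(-2) + ((-24 - 46) - 41) = (15 + 17)*(1/2) + ((-24 - 46) - 41) = 32*(1/2) + (-70 - 41) = 16 - 111 = -95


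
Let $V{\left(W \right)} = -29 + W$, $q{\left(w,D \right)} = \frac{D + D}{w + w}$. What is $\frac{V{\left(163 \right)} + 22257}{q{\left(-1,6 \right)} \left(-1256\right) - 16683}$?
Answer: $- \frac{22391}{9147} \approx -2.4479$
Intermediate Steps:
$q{\left(w,D \right)} = \frac{D}{w}$ ($q{\left(w,D \right)} = \frac{2 D}{2 w} = 2 D \frac{1}{2 w} = \frac{D}{w}$)
$\frac{V{\left(163 \right)} + 22257}{q{\left(-1,6 \right)} \left(-1256\right) - 16683} = \frac{\left(-29 + 163\right) + 22257}{\frac{6}{-1} \left(-1256\right) - 16683} = \frac{134 + 22257}{6 \left(-1\right) \left(-1256\right) - 16683} = \frac{22391}{\left(-6\right) \left(-1256\right) - 16683} = \frac{22391}{7536 - 16683} = \frac{22391}{-9147} = 22391 \left(- \frac{1}{9147}\right) = - \frac{22391}{9147}$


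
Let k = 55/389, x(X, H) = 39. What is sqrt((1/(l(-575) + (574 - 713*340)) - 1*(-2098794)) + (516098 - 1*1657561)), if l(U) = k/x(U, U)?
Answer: sqrt(106508182381051352607370)/333549601 ≈ 978.43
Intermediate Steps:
k = 55/389 (k = 55*(1/389) = 55/389 ≈ 0.14139)
l(U) = 55/15171 (l(U) = (55/389)/39 = (55/389)*(1/39) = 55/15171)
sqrt((1/(l(-575) + (574 - 713*340)) - 1*(-2098794)) + (516098 - 1*1657561)) = sqrt((1/(55/15171 + (574 - 713*340)) - 1*(-2098794)) + (516098 - 1*1657561)) = sqrt((1/(55/15171 + (574 - 242420)) + 2098794) + (516098 - 1657561)) = sqrt((1/(55/15171 - 241846) + 2098794) - 1141463) = sqrt((1/(-3669045611/15171) + 2098794) - 1141463) = sqrt((-15171/3669045611 + 2098794) - 1141463) = sqrt(7700570914077963/3669045611 - 1141463) = sqrt(3512491103809070/3669045611) = sqrt(106508182381051352607370)/333549601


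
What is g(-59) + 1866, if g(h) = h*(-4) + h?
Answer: 2043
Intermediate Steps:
g(h) = -3*h (g(h) = -4*h + h = -3*h)
g(-59) + 1866 = -3*(-59) + 1866 = 177 + 1866 = 2043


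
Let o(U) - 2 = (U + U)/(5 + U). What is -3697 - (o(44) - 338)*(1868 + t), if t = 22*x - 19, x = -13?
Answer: 25414535/49 ≈ 5.1866e+5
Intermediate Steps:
o(U) = 2 + 2*U/(5 + U) (o(U) = 2 + (U + U)/(5 + U) = 2 + (2*U)/(5 + U) = 2 + 2*U/(5 + U))
t = -305 (t = 22*(-13) - 19 = -286 - 19 = -305)
-3697 - (o(44) - 338)*(1868 + t) = -3697 - (2*(5 + 2*44)/(5 + 44) - 338)*(1868 - 305) = -3697 - (2*(5 + 88)/49 - 338)*1563 = -3697 - (2*(1/49)*93 - 338)*1563 = -3697 - (186/49 - 338)*1563 = -3697 - (-16376)*1563/49 = -3697 - 1*(-25595688/49) = -3697 + 25595688/49 = 25414535/49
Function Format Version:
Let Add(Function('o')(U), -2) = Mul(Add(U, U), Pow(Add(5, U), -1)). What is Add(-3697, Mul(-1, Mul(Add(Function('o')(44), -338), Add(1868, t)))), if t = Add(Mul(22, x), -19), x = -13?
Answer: Rational(25414535, 49) ≈ 5.1866e+5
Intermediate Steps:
Function('o')(U) = Add(2, Mul(2, U, Pow(Add(5, U), -1))) (Function('o')(U) = Add(2, Mul(Add(U, U), Pow(Add(5, U), -1))) = Add(2, Mul(Mul(2, U), Pow(Add(5, U), -1))) = Add(2, Mul(2, U, Pow(Add(5, U), -1))))
t = -305 (t = Add(Mul(22, -13), -19) = Add(-286, -19) = -305)
Add(-3697, Mul(-1, Mul(Add(Function('o')(44), -338), Add(1868, t)))) = Add(-3697, Mul(-1, Mul(Add(Mul(2, Pow(Add(5, 44), -1), Add(5, Mul(2, 44))), -338), Add(1868, -305)))) = Add(-3697, Mul(-1, Mul(Add(Mul(2, Pow(49, -1), Add(5, 88)), -338), 1563))) = Add(-3697, Mul(-1, Mul(Add(Mul(2, Rational(1, 49), 93), -338), 1563))) = Add(-3697, Mul(-1, Mul(Add(Rational(186, 49), -338), 1563))) = Add(-3697, Mul(-1, Mul(Rational(-16376, 49), 1563))) = Add(-3697, Mul(-1, Rational(-25595688, 49))) = Add(-3697, Rational(25595688, 49)) = Rational(25414535, 49)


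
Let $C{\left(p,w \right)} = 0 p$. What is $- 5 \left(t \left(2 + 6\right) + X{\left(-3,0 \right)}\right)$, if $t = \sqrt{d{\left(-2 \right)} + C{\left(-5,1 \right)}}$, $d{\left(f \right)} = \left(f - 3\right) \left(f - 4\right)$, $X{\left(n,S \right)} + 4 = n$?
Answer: $35 - 40 \sqrt{30} \approx -184.09$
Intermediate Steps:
$X{\left(n,S \right)} = -4 + n$
$C{\left(p,w \right)} = 0$
$d{\left(f \right)} = \left(-4 + f\right) \left(-3 + f\right)$ ($d{\left(f \right)} = \left(-3 + f\right) \left(-4 + f\right) = \left(-4 + f\right) \left(-3 + f\right)$)
$t = \sqrt{30}$ ($t = \sqrt{\left(12 + \left(-2\right)^{2} - -14\right) + 0} = \sqrt{\left(12 + 4 + 14\right) + 0} = \sqrt{30 + 0} = \sqrt{30} \approx 5.4772$)
$- 5 \left(t \left(2 + 6\right) + X{\left(-3,0 \right)}\right) = - 5 \left(\sqrt{30} \left(2 + 6\right) - 7\right) = - 5 \left(\sqrt{30} \cdot 8 - 7\right) = - 5 \left(8 \sqrt{30} - 7\right) = - 5 \left(-7 + 8 \sqrt{30}\right) = 35 - 40 \sqrt{30}$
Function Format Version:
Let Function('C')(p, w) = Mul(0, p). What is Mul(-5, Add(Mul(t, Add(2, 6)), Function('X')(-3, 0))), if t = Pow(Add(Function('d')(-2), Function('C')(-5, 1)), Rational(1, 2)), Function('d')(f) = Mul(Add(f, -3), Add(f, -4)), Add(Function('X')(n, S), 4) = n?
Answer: Add(35, Mul(-40, Pow(30, Rational(1, 2)))) ≈ -184.09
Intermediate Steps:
Function('X')(n, S) = Add(-4, n)
Function('C')(p, w) = 0
Function('d')(f) = Mul(Add(-4, f), Add(-3, f)) (Function('d')(f) = Mul(Add(-3, f), Add(-4, f)) = Mul(Add(-4, f), Add(-3, f)))
t = Pow(30, Rational(1, 2)) (t = Pow(Add(Add(12, Pow(-2, 2), Mul(-7, -2)), 0), Rational(1, 2)) = Pow(Add(Add(12, 4, 14), 0), Rational(1, 2)) = Pow(Add(30, 0), Rational(1, 2)) = Pow(30, Rational(1, 2)) ≈ 5.4772)
Mul(-5, Add(Mul(t, Add(2, 6)), Function('X')(-3, 0))) = Mul(-5, Add(Mul(Pow(30, Rational(1, 2)), Add(2, 6)), Add(-4, -3))) = Mul(-5, Add(Mul(Pow(30, Rational(1, 2)), 8), -7)) = Mul(-5, Add(Mul(8, Pow(30, Rational(1, 2))), -7)) = Mul(-5, Add(-7, Mul(8, Pow(30, Rational(1, 2))))) = Add(35, Mul(-40, Pow(30, Rational(1, 2))))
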